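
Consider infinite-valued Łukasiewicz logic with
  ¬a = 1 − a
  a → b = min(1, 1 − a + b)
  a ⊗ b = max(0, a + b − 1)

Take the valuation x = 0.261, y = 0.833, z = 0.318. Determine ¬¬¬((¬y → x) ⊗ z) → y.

1.000

¬y = 1 − 0.833 = 0.167
¬y → x = min(1, 1 − 0.167 + 0.261) = min(1, 1.094) = 1.000
(¬y → x) ⊗ z = max(0, 1.000 + 0.318 − 1) = max(0, 0.318) = 0.318
¬((¬y → x) ⊗ z) = 1 − 0.318 = 0.682
¬¬((¬y → x) ⊗ z) = 1 − 0.682 = 0.318
¬¬¬((¬y → x) ⊗ z) = 1 − 0.318 = 0.682
¬¬¬((¬y → x) ⊗ z) → y = min(1, 1 − 0.682 + 0.833) = min(1, 1.151) = 1.000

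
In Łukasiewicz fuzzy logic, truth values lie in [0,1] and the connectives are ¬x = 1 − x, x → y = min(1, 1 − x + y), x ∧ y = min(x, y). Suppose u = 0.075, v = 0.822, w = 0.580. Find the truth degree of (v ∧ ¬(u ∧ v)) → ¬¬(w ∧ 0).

0.178

u ∧ v = min(0.075, 0.822) = 0.075
¬(u ∧ v) = 1 − 0.075 = 0.925
v ∧ ¬(u ∧ v) = min(0.822, 0.925) = 0.822
w ∧ 0 = min(0.580, 0.000) = 0.000
¬(w ∧ 0) = 1 − 0.000 = 1.000
¬¬(w ∧ 0) = 1 − 1.000 = 0.000
(v ∧ ¬(u ∧ v)) → ¬¬(w ∧ 0) = min(1, 1 − 0.822 + 0.000) = min(1, 0.178) = 0.178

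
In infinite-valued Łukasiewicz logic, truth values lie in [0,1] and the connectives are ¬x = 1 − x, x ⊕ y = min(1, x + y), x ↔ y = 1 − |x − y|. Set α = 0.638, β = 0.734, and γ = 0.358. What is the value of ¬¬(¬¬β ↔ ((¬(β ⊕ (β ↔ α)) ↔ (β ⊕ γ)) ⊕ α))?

0.904

¬β = 1 − 0.734 = 0.266
¬¬β = 1 − 0.266 = 0.734
β ↔ α = 1 − |0.734 − 0.638| = 1 − 0.096 = 0.904
β ⊕ (β ↔ α) = min(1, 0.734 + 0.904) = min(1, 1.638) = 1.000
¬(β ⊕ (β ↔ α)) = 1 − 1.000 = 0.000
β ⊕ γ = min(1, 0.734 + 0.358) = min(1, 1.092) = 1.000
¬(β ⊕ (β ↔ α)) ↔ (β ⊕ γ) = 1 − |0.000 − 1.000| = 1 − 1.000 = 0.000
(¬(β ⊕ (β ↔ α)) ↔ (β ⊕ γ)) ⊕ α = min(1, 0.000 + 0.638) = min(1, 0.638) = 0.638
¬¬β ↔ ((¬(β ⊕ (β ↔ α)) ↔ (β ⊕ γ)) ⊕ α) = 1 − |0.734 − 0.638| = 1 − 0.096 = 0.904
¬(¬¬β ↔ ((¬(β ⊕ (β ↔ α)) ↔ (β ⊕ γ)) ⊕ α)) = 1 − 0.904 = 0.096
¬¬(¬¬β ↔ ((¬(β ⊕ (β ↔ α)) ↔ (β ⊕ γ)) ⊕ α)) = 1 − 0.096 = 0.904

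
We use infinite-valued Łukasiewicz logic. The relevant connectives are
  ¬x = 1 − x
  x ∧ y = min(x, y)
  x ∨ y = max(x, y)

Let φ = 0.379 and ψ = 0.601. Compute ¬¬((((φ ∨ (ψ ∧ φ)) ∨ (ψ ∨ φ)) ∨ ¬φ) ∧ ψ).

ψ ∧ φ = min(0.601, 0.379) = 0.379
φ ∨ (ψ ∧ φ) = max(0.379, 0.379) = 0.379
ψ ∨ φ = max(0.601, 0.379) = 0.601
(φ ∨ (ψ ∧ φ)) ∨ (ψ ∨ φ) = max(0.379, 0.601) = 0.601
¬φ = 1 − 0.379 = 0.621
((φ ∨ (ψ ∧ φ)) ∨ (ψ ∨ φ)) ∨ ¬φ = max(0.601, 0.621) = 0.621
(((φ ∨ (ψ ∧ φ)) ∨ (ψ ∨ φ)) ∨ ¬φ) ∧ ψ = min(0.621, 0.601) = 0.601
¬((((φ ∨ (ψ ∧ φ)) ∨ (ψ ∨ φ)) ∨ ¬φ) ∧ ψ) = 1 − 0.601 = 0.399
¬¬((((φ ∨ (ψ ∧ φ)) ∨ (ψ ∨ φ)) ∨ ¬φ) ∧ ψ) = 1 − 0.399 = 0.601

0.601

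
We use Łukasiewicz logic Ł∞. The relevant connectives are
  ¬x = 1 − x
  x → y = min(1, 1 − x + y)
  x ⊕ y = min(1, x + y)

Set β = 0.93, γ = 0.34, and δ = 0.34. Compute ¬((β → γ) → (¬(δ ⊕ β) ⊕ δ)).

β → γ = min(1, 1 − 0.93 + 0.34) = min(1, 0.41) = 0.41
δ ⊕ β = min(1, 0.34 + 0.93) = min(1, 1.27) = 1.00
¬(δ ⊕ β) = 1 − 1.00 = 0.00
¬(δ ⊕ β) ⊕ δ = min(1, 0.00 + 0.34) = min(1, 0.34) = 0.34
(β → γ) → (¬(δ ⊕ β) ⊕ δ) = min(1, 1 − 0.41 + 0.34) = min(1, 0.93) = 0.93
¬((β → γ) → (¬(δ ⊕ β) ⊕ δ)) = 1 − 0.93 = 0.07

0.07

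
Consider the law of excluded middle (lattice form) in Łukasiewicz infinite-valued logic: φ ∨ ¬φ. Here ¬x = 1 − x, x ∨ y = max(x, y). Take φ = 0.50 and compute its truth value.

0.50

¬φ = 1 − 0.50 = 0.50
φ ∨ ¬φ = max(0.50, 0.50) = 0.50
(The value 0.50 < 1 shows this instance is not satisfied; not a Ł∞-tautology — its value is max(a, 1−a).)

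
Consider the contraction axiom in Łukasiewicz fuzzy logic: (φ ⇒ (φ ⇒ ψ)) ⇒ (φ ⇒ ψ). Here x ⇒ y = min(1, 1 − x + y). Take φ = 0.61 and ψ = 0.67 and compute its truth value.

φ ⇒ ψ = min(1, 1 − 0.61 + 0.67) = min(1, 1.06) = 1.00
φ ⇒ (φ ⇒ ψ) = min(1, 1 − 0.61 + 1.00) = min(1, 1.39) = 1.00
(φ ⇒ (φ ⇒ ψ)) ⇒ (φ ⇒ ψ) = min(1, 1 − 1.00 + 1.00) = min(1, 1.00) = 1.00

1.00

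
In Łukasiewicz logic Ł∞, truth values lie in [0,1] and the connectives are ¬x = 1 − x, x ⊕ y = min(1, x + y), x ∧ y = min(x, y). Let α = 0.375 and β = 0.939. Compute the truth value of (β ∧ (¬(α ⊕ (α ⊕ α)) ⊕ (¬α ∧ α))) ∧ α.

α ⊕ α = min(1, 0.375 + 0.375) = min(1, 0.750) = 0.750
α ⊕ (α ⊕ α) = min(1, 0.375 + 0.750) = min(1, 1.125) = 1.000
¬(α ⊕ (α ⊕ α)) = 1 − 1.000 = 0.000
¬α = 1 − 0.375 = 0.625
¬α ∧ α = min(0.625, 0.375) = 0.375
¬(α ⊕ (α ⊕ α)) ⊕ (¬α ∧ α) = min(1, 0.000 + 0.375) = min(1, 0.375) = 0.375
β ∧ (¬(α ⊕ (α ⊕ α)) ⊕ (¬α ∧ α)) = min(0.939, 0.375) = 0.375
(β ∧ (¬(α ⊕ (α ⊕ α)) ⊕ (¬α ∧ α))) ∧ α = min(0.375, 0.375) = 0.375

0.375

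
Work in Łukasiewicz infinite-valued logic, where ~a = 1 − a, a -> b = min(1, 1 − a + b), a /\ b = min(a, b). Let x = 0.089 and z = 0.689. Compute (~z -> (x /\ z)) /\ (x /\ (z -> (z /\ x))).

0.089

~z = 1 − 0.689 = 0.311
x /\ z = min(0.089, 0.689) = 0.089
~z -> (x /\ z) = min(1, 1 − 0.311 + 0.089) = min(1, 0.778) = 0.778
z /\ x = min(0.689, 0.089) = 0.089
z -> (z /\ x) = min(1, 1 − 0.689 + 0.089) = min(1, 0.400) = 0.400
x /\ (z -> (z /\ x)) = min(0.089, 0.400) = 0.089
(~z -> (x /\ z)) /\ (x /\ (z -> (z /\ x))) = min(0.778, 0.089) = 0.089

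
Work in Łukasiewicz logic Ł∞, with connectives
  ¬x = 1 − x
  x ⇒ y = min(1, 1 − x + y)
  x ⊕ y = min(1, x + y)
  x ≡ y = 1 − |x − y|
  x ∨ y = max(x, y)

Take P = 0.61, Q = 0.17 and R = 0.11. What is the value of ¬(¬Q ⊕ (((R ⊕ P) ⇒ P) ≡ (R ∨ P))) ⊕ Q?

¬Q = 1 − 0.17 = 0.83
R ⊕ P = min(1, 0.11 + 0.61) = min(1, 0.72) = 0.72
(R ⊕ P) ⇒ P = min(1, 1 − 0.72 + 0.61) = min(1, 0.89) = 0.89
R ∨ P = max(0.11, 0.61) = 0.61
((R ⊕ P) ⇒ P) ≡ (R ∨ P) = 1 − |0.89 − 0.61| = 1 − 0.28 = 0.72
¬Q ⊕ (((R ⊕ P) ⇒ P) ≡ (R ∨ P)) = min(1, 0.83 + 0.72) = min(1, 1.55) = 1.00
¬(¬Q ⊕ (((R ⊕ P) ⇒ P) ≡ (R ∨ P))) = 1 − 1.00 = 0.00
¬(¬Q ⊕ (((R ⊕ P) ⇒ P) ≡ (R ∨ P))) ⊕ Q = min(1, 0.00 + 0.17) = min(1, 0.17) = 0.17

0.17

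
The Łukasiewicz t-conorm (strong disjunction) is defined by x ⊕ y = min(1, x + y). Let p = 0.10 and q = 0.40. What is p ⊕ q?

p ⊕ q = min(1, 0.10 + 0.40) = min(1, 0.50) = 0.50
For comparison, the Gödel t-conorm max(x, y) would give 0.40.

0.50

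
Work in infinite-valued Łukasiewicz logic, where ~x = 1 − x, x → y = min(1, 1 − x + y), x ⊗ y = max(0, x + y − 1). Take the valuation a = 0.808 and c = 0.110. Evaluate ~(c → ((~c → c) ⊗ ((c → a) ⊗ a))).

0.082

~c = 1 − 0.110 = 0.890
~c → c = min(1, 1 − 0.890 + 0.110) = min(1, 0.220) = 0.220
c → a = min(1, 1 − 0.110 + 0.808) = min(1, 1.698) = 1.000
(c → a) ⊗ a = max(0, 1.000 + 0.808 − 1) = max(0, 0.808) = 0.808
(~c → c) ⊗ ((c → a) ⊗ a) = max(0, 0.220 + 0.808 − 1) = max(0, 0.028) = 0.028
c → ((~c → c) ⊗ ((c → a) ⊗ a)) = min(1, 1 − 0.110 + 0.028) = min(1, 0.918) = 0.918
~(c → ((~c → c) ⊗ ((c → a) ⊗ a))) = 1 − 0.918 = 0.082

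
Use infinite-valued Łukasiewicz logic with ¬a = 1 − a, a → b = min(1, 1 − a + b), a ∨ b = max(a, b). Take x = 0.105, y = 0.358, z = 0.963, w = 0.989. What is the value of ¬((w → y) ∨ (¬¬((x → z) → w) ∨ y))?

0.011

w → y = min(1, 1 − 0.989 + 0.358) = min(1, 0.369) = 0.369
x → z = min(1, 1 − 0.105 + 0.963) = min(1, 1.858) = 1.000
(x → z) → w = min(1, 1 − 1.000 + 0.989) = min(1, 0.989) = 0.989
¬((x → z) → w) = 1 − 0.989 = 0.011
¬¬((x → z) → w) = 1 − 0.011 = 0.989
¬¬((x → z) → w) ∨ y = max(0.989, 0.358) = 0.989
(w → y) ∨ (¬¬((x → z) → w) ∨ y) = max(0.369, 0.989) = 0.989
¬((w → y) ∨ (¬¬((x → z) → w) ∨ y)) = 1 − 0.989 = 0.011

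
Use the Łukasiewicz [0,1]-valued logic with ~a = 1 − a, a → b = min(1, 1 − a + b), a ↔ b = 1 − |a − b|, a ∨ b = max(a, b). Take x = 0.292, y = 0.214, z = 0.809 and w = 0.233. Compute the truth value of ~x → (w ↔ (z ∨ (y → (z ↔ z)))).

0.525

~x = 1 − 0.292 = 0.708
z ↔ z = 1 − |0.809 − 0.809| = 1 − 0.000 = 1.000
y → (z ↔ z) = min(1, 1 − 0.214 + 1.000) = min(1, 1.786) = 1.000
z ∨ (y → (z ↔ z)) = max(0.809, 1.000) = 1.000
w ↔ (z ∨ (y → (z ↔ z))) = 1 − |0.233 − 1.000| = 1 − 0.767 = 0.233
~x → (w ↔ (z ∨ (y → (z ↔ z)))) = min(1, 1 − 0.708 + 0.233) = min(1, 0.525) = 0.525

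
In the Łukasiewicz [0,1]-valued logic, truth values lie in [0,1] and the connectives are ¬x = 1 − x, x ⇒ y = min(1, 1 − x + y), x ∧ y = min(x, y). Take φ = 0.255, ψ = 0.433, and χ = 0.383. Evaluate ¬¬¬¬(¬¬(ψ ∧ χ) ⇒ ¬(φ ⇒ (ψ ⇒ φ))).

ψ ∧ χ = min(0.433, 0.383) = 0.383
¬(ψ ∧ χ) = 1 − 0.383 = 0.617
¬¬(ψ ∧ χ) = 1 − 0.617 = 0.383
ψ ⇒ φ = min(1, 1 − 0.433 + 0.255) = min(1, 0.822) = 0.822
φ ⇒ (ψ ⇒ φ) = min(1, 1 − 0.255 + 0.822) = min(1, 1.567) = 1.000
¬(φ ⇒ (ψ ⇒ φ)) = 1 − 1.000 = 0.000
¬¬(ψ ∧ χ) ⇒ ¬(φ ⇒ (ψ ⇒ φ)) = min(1, 1 − 0.383 + 0.000) = min(1, 0.617) = 0.617
¬(¬¬(ψ ∧ χ) ⇒ ¬(φ ⇒ (ψ ⇒ φ))) = 1 − 0.617 = 0.383
¬¬(¬¬(ψ ∧ χ) ⇒ ¬(φ ⇒ (ψ ⇒ φ))) = 1 − 0.383 = 0.617
¬¬¬(¬¬(ψ ∧ χ) ⇒ ¬(φ ⇒ (ψ ⇒ φ))) = 1 − 0.617 = 0.383
¬¬¬¬(¬¬(ψ ∧ χ) ⇒ ¬(φ ⇒ (ψ ⇒ φ))) = 1 − 0.383 = 0.617

0.617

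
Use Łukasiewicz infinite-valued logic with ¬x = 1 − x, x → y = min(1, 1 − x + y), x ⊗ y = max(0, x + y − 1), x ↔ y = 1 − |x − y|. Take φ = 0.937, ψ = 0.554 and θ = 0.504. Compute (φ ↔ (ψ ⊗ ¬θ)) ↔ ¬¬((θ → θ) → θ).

0.609

¬θ = 1 − 0.504 = 0.496
ψ ⊗ ¬θ = max(0, 0.554 + 0.496 − 1) = max(0, 0.050) = 0.050
φ ↔ (ψ ⊗ ¬θ) = 1 − |0.937 − 0.050| = 1 − 0.887 = 0.113
θ → θ = min(1, 1 − 0.504 + 0.504) = min(1, 1.000) = 1.000
(θ → θ) → θ = min(1, 1 − 1.000 + 0.504) = min(1, 0.504) = 0.504
¬((θ → θ) → θ) = 1 − 0.504 = 0.496
¬¬((θ → θ) → θ) = 1 − 0.496 = 0.504
(φ ↔ (ψ ⊗ ¬θ)) ↔ ¬¬((θ → θ) → θ) = 1 − |0.113 − 0.504| = 1 − 0.391 = 0.609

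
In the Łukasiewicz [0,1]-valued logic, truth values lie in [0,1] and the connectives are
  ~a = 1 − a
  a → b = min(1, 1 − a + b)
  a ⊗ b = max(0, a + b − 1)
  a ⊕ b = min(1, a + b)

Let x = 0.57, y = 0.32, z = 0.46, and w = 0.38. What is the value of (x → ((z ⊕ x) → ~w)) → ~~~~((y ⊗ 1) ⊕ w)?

z ⊕ x = min(1, 0.46 + 0.57) = min(1, 1.03) = 1.00
~w = 1 − 0.38 = 0.62
(z ⊕ x) → ~w = min(1, 1 − 1.00 + 0.62) = min(1, 0.62) = 0.62
x → ((z ⊕ x) → ~w) = min(1, 1 − 0.57 + 0.62) = min(1, 1.05) = 1.00
y ⊗ 1 = max(0, 0.32 + 1.00 − 1) = max(0, 0.32) = 0.32
(y ⊗ 1) ⊕ w = min(1, 0.32 + 0.38) = min(1, 0.70) = 0.70
~((y ⊗ 1) ⊕ w) = 1 − 0.70 = 0.30
~~((y ⊗ 1) ⊕ w) = 1 − 0.30 = 0.70
~~~((y ⊗ 1) ⊕ w) = 1 − 0.70 = 0.30
~~~~((y ⊗ 1) ⊕ w) = 1 − 0.30 = 0.70
(x → ((z ⊕ x) → ~w)) → ~~~~((y ⊗ 1) ⊕ w) = min(1, 1 − 1.00 + 0.70) = min(1, 0.70) = 0.70

0.70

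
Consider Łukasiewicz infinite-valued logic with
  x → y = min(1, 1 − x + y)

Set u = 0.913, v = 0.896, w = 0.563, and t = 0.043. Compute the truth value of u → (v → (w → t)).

w → t = min(1, 1 − 0.563 + 0.043) = min(1, 0.480) = 0.480
v → (w → t) = min(1, 1 − 0.896 + 0.480) = min(1, 0.584) = 0.584
u → (v → (w → t)) = min(1, 1 − 0.913 + 0.584) = min(1, 0.671) = 0.671

0.671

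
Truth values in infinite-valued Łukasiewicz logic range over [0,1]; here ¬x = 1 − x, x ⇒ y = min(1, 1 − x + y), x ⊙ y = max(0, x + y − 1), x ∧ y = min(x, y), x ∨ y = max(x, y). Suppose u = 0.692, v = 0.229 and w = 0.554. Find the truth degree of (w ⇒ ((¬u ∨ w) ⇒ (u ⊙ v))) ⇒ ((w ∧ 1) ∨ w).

¬u = 1 − 0.692 = 0.308
¬u ∨ w = max(0.308, 0.554) = 0.554
u ⊙ v = max(0, 0.692 + 0.229 − 1) = max(0, -0.079) = 0.000
(¬u ∨ w) ⇒ (u ⊙ v) = min(1, 1 − 0.554 + 0.000) = min(1, 0.446) = 0.446
w ⇒ ((¬u ∨ w) ⇒ (u ⊙ v)) = min(1, 1 − 0.554 + 0.446) = min(1, 0.892) = 0.892
w ∧ 1 = min(0.554, 1.000) = 0.554
(w ∧ 1) ∨ w = max(0.554, 0.554) = 0.554
(w ⇒ ((¬u ∨ w) ⇒ (u ⊙ v))) ⇒ ((w ∧ 1) ∨ w) = min(1, 1 − 0.892 + 0.554) = min(1, 0.662) = 0.662

0.662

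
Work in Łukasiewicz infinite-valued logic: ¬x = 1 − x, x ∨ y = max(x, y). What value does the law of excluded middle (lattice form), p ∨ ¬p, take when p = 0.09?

¬p = 1 − 0.09 = 0.91
p ∨ ¬p = max(0.09, 0.91) = 0.91
(The value 0.91 < 1 shows this instance is not satisfied; not a Ł∞-tautology — its value is max(a, 1−a).)

0.91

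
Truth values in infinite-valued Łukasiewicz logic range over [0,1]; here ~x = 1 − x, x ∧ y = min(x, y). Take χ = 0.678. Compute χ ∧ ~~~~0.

0.000

~0 = 1 − 0.000 = 1.000
~~0 = 1 − 1.000 = 0.000
~~~0 = 1 − 0.000 = 1.000
~~~~0 = 1 − 1.000 = 0.000
χ ∧ ~~~~0 = min(0.678, 0.000) = 0.000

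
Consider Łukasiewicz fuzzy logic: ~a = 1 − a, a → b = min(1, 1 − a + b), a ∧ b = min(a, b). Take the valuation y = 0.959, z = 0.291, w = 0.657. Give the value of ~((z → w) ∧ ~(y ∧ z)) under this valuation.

z → w = min(1, 1 − 0.291 + 0.657) = min(1, 1.366) = 1.000
y ∧ z = min(0.959, 0.291) = 0.291
~(y ∧ z) = 1 − 0.291 = 0.709
(z → w) ∧ ~(y ∧ z) = min(1.000, 0.709) = 0.709
~((z → w) ∧ ~(y ∧ z)) = 1 − 0.709 = 0.291

0.291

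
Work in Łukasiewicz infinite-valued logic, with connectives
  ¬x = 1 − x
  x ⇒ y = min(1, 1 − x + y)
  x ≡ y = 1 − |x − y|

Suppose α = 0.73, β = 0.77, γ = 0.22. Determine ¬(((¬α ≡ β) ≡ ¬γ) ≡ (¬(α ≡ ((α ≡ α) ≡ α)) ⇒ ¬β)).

0.28

¬α = 1 − 0.73 = 0.27
¬α ≡ β = 1 − |0.27 − 0.77| = 1 − 0.50 = 0.50
¬γ = 1 − 0.22 = 0.78
(¬α ≡ β) ≡ ¬γ = 1 − |0.50 − 0.78| = 1 − 0.28 = 0.72
α ≡ α = 1 − |0.73 − 0.73| = 1 − 0.00 = 1.00
(α ≡ α) ≡ α = 1 − |1.00 − 0.73| = 1 − 0.27 = 0.73
α ≡ ((α ≡ α) ≡ α) = 1 − |0.73 − 0.73| = 1 − 0.00 = 1.00
¬(α ≡ ((α ≡ α) ≡ α)) = 1 − 1.00 = 0.00
¬β = 1 − 0.77 = 0.23
¬(α ≡ ((α ≡ α) ≡ α)) ⇒ ¬β = min(1, 1 − 0.00 + 0.23) = min(1, 1.23) = 1.00
((¬α ≡ β) ≡ ¬γ) ≡ (¬(α ≡ ((α ≡ α) ≡ α)) ⇒ ¬β) = 1 − |0.72 − 1.00| = 1 − 0.28 = 0.72
¬(((¬α ≡ β) ≡ ¬γ) ≡ (¬(α ≡ ((α ≡ α) ≡ α)) ⇒ ¬β)) = 1 − 0.72 = 0.28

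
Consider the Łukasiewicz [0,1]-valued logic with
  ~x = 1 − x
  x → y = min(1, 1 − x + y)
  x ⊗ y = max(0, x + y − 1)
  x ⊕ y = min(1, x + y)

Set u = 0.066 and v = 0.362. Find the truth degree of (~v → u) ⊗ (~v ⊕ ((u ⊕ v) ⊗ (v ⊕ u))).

0.066

~v = 1 − 0.362 = 0.638
~v → u = min(1, 1 − 0.638 + 0.066) = min(1, 0.428) = 0.428
u ⊕ v = min(1, 0.066 + 0.362) = min(1, 0.428) = 0.428
v ⊕ u = min(1, 0.362 + 0.066) = min(1, 0.428) = 0.428
(u ⊕ v) ⊗ (v ⊕ u) = max(0, 0.428 + 0.428 − 1) = max(0, -0.144) = 0.000
~v ⊕ ((u ⊕ v) ⊗ (v ⊕ u)) = min(1, 0.638 + 0.000) = min(1, 0.638) = 0.638
(~v → u) ⊗ (~v ⊕ ((u ⊕ v) ⊗ (v ⊕ u))) = max(0, 0.428 + 0.638 − 1) = max(0, 0.066) = 0.066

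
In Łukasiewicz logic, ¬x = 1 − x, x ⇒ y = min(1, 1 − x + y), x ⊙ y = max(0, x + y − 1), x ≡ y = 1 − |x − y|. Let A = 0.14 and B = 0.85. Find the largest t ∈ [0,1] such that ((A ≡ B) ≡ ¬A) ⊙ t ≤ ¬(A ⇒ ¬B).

0.57

A ≡ B = 1 − |0.14 − 0.85| = 1 − 0.71 = 0.29
¬A = 1 − 0.14 = 0.86
(A ≡ B) ≡ ¬A = 1 − |0.29 − 0.86| = 1 − 0.57 = 0.43
So the left factor is (A ≡ B) ≡ ¬A = 0.43.
¬B = 1 − 0.85 = 0.15
A ⇒ ¬B = min(1, 1 − 0.14 + 0.15) = min(1, 1.01) = 1.00
¬(A ⇒ ¬B) = 1 − 1.00 = 0.00
So the right-hand bound is ¬(A ⇒ ¬B) = 0.00.
The residuum of the Łukasiewicz t-norm gives the supremum: min(1, 1 − 0.43 + 0.00).
1 − 0.43 + 0.00 = 0.57, so t = min(1, 0.57) = 0.57.
Check: 0.43 ⊙ 0.57 = max(0, 0.00) = 0.00 ≤ 0.00.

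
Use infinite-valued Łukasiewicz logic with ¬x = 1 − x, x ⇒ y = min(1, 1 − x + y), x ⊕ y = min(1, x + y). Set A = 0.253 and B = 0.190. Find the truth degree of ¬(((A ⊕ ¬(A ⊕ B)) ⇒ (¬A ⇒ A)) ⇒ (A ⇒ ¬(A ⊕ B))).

0.000

A ⊕ B = min(1, 0.253 + 0.190) = min(1, 0.443) = 0.443
¬(A ⊕ B) = 1 − 0.443 = 0.557
A ⊕ ¬(A ⊕ B) = min(1, 0.253 + 0.557) = min(1, 0.810) = 0.810
¬A = 1 − 0.253 = 0.747
¬A ⇒ A = min(1, 1 − 0.747 + 0.253) = min(1, 0.506) = 0.506
(A ⊕ ¬(A ⊕ B)) ⇒ (¬A ⇒ A) = min(1, 1 − 0.810 + 0.506) = min(1, 0.696) = 0.696
A ⇒ ¬(A ⊕ B) = min(1, 1 − 0.253 + 0.557) = min(1, 1.304) = 1.000
((A ⊕ ¬(A ⊕ B)) ⇒ (¬A ⇒ A)) ⇒ (A ⇒ ¬(A ⊕ B)) = min(1, 1 − 0.696 + 1.000) = min(1, 1.304) = 1.000
¬(((A ⊕ ¬(A ⊕ B)) ⇒ (¬A ⇒ A)) ⇒ (A ⇒ ¬(A ⊕ B))) = 1 − 1.000 = 0.000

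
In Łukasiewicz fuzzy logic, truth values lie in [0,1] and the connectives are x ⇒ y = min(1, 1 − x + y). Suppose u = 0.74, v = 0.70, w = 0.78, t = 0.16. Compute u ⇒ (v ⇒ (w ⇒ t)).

w ⇒ t = min(1, 1 − 0.78 + 0.16) = min(1, 0.38) = 0.38
v ⇒ (w ⇒ t) = min(1, 1 − 0.70 + 0.38) = min(1, 0.68) = 0.68
u ⇒ (v ⇒ (w ⇒ t)) = min(1, 1 − 0.74 + 0.68) = min(1, 0.94) = 0.94

0.94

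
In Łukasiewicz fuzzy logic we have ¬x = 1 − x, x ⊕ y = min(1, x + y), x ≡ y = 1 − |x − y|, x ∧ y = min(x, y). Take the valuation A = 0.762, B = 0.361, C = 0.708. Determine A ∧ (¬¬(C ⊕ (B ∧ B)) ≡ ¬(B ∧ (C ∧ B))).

B ∧ B = min(0.361, 0.361) = 0.361
C ⊕ (B ∧ B) = min(1, 0.708 + 0.361) = min(1, 1.069) = 1.000
¬(C ⊕ (B ∧ B)) = 1 − 1.000 = 0.000
¬¬(C ⊕ (B ∧ B)) = 1 − 0.000 = 1.000
C ∧ B = min(0.708, 0.361) = 0.361
B ∧ (C ∧ B) = min(0.361, 0.361) = 0.361
¬(B ∧ (C ∧ B)) = 1 − 0.361 = 0.639
¬¬(C ⊕ (B ∧ B)) ≡ ¬(B ∧ (C ∧ B)) = 1 − |1.000 − 0.639| = 1 − 0.361 = 0.639
A ∧ (¬¬(C ⊕ (B ∧ B)) ≡ ¬(B ∧ (C ∧ B))) = min(0.762, 0.639) = 0.639

0.639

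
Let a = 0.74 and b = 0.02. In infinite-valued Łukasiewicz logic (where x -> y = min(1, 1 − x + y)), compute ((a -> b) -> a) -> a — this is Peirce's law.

0.74

a -> b = min(1, 1 − 0.74 + 0.02) = min(1, 0.28) = 0.28
(a -> b) -> a = min(1, 1 − 0.28 + 0.74) = min(1, 1.46) = 1.00
((a -> b) -> a) -> a = min(1, 1 − 1.00 + 0.74) = min(1, 0.74) = 0.74
(The value 0.74 < 1 shows this instance is not satisfied; not a Ł∞-tautology in general.)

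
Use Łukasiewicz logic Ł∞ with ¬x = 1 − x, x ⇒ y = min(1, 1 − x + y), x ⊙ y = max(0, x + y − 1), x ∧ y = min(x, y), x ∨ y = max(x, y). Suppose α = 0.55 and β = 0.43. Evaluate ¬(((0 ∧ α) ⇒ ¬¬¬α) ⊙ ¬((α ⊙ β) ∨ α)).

0 ∧ α = min(0.00, 0.55) = 0.00
¬α = 1 − 0.55 = 0.45
¬¬α = 1 − 0.45 = 0.55
¬¬¬α = 1 − 0.55 = 0.45
(0 ∧ α) ⇒ ¬¬¬α = min(1, 1 − 0.00 + 0.45) = min(1, 1.45) = 1.00
α ⊙ β = max(0, 0.55 + 0.43 − 1) = max(0, -0.02) = 0.00
(α ⊙ β) ∨ α = max(0.00, 0.55) = 0.55
¬((α ⊙ β) ∨ α) = 1 − 0.55 = 0.45
((0 ∧ α) ⇒ ¬¬¬α) ⊙ ¬((α ⊙ β) ∨ α) = max(0, 1.00 + 0.45 − 1) = max(0, 0.45) = 0.45
¬(((0 ∧ α) ⇒ ¬¬¬α) ⊙ ¬((α ⊙ β) ∨ α)) = 1 − 0.45 = 0.55

0.55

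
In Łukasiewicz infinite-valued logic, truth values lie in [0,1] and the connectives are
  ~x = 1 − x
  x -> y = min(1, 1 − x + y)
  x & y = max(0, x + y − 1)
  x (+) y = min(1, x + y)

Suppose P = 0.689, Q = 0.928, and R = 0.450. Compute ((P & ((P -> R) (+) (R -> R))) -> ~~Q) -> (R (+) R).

0.900

P -> R = min(1, 1 − 0.689 + 0.450) = min(1, 0.761) = 0.761
R -> R = min(1, 1 − 0.450 + 0.450) = min(1, 1.000) = 1.000
(P -> R) (+) (R -> R) = min(1, 0.761 + 1.000) = min(1, 1.761) = 1.000
P & ((P -> R) (+) (R -> R)) = max(0, 0.689 + 1.000 − 1) = max(0, 0.689) = 0.689
~Q = 1 − 0.928 = 0.072
~~Q = 1 − 0.072 = 0.928
(P & ((P -> R) (+) (R -> R))) -> ~~Q = min(1, 1 − 0.689 + 0.928) = min(1, 1.239) = 1.000
R (+) R = min(1, 0.450 + 0.450) = min(1, 0.900) = 0.900
((P & ((P -> R) (+) (R -> R))) -> ~~Q) -> (R (+) R) = min(1, 1 − 1.000 + 0.900) = min(1, 0.900) = 0.900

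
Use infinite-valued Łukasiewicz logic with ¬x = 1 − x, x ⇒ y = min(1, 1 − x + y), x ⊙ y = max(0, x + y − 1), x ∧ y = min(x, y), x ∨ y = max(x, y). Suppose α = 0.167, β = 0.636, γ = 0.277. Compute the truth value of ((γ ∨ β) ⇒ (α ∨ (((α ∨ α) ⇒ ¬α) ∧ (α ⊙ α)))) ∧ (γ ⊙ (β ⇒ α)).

0.000

γ ∨ β = max(0.277, 0.636) = 0.636
α ∨ α = max(0.167, 0.167) = 0.167
¬α = 1 − 0.167 = 0.833
(α ∨ α) ⇒ ¬α = min(1, 1 − 0.167 + 0.833) = min(1, 1.666) = 1.000
α ⊙ α = max(0, 0.167 + 0.167 − 1) = max(0, -0.666) = 0.000
((α ∨ α) ⇒ ¬α) ∧ (α ⊙ α) = min(1.000, 0.000) = 0.000
α ∨ (((α ∨ α) ⇒ ¬α) ∧ (α ⊙ α)) = max(0.167, 0.000) = 0.167
(γ ∨ β) ⇒ (α ∨ (((α ∨ α) ⇒ ¬α) ∧ (α ⊙ α))) = min(1, 1 − 0.636 + 0.167) = min(1, 0.531) = 0.531
β ⇒ α = min(1, 1 − 0.636 + 0.167) = min(1, 0.531) = 0.531
γ ⊙ (β ⇒ α) = max(0, 0.277 + 0.531 − 1) = max(0, -0.192) = 0.000
((γ ∨ β) ⇒ (α ∨ (((α ∨ α) ⇒ ¬α) ∧ (α ⊙ α)))) ∧ (γ ⊙ (β ⇒ α)) = min(0.531, 0.000) = 0.000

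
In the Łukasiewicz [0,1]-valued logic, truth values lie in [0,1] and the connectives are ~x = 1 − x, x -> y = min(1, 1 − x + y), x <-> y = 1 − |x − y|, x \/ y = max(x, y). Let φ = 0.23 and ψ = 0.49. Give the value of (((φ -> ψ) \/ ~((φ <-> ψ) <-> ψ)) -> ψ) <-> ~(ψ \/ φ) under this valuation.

0.98

φ -> ψ = min(1, 1 − 0.23 + 0.49) = min(1, 1.26) = 1.00
φ <-> ψ = 1 − |0.23 − 0.49| = 1 − 0.26 = 0.74
(φ <-> ψ) <-> ψ = 1 − |0.74 − 0.49| = 1 − 0.25 = 0.75
~((φ <-> ψ) <-> ψ) = 1 − 0.75 = 0.25
(φ -> ψ) \/ ~((φ <-> ψ) <-> ψ) = max(1.00, 0.25) = 1.00
((φ -> ψ) \/ ~((φ <-> ψ) <-> ψ)) -> ψ = min(1, 1 − 1.00 + 0.49) = min(1, 0.49) = 0.49
ψ \/ φ = max(0.49, 0.23) = 0.49
~(ψ \/ φ) = 1 − 0.49 = 0.51
(((φ -> ψ) \/ ~((φ <-> ψ) <-> ψ)) -> ψ) <-> ~(ψ \/ φ) = 1 − |0.49 − 0.51| = 1 − 0.02 = 0.98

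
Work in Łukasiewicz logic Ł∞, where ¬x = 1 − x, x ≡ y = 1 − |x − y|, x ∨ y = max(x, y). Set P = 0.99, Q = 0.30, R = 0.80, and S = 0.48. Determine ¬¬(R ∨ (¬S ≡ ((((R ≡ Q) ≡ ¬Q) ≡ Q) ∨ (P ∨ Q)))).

¬S = 1 − 0.48 = 0.52
R ≡ Q = 1 − |0.80 − 0.30| = 1 − 0.50 = 0.50
¬Q = 1 − 0.30 = 0.70
(R ≡ Q) ≡ ¬Q = 1 − |0.50 − 0.70| = 1 − 0.20 = 0.80
((R ≡ Q) ≡ ¬Q) ≡ Q = 1 − |0.80 − 0.30| = 1 − 0.50 = 0.50
P ∨ Q = max(0.99, 0.30) = 0.99
(((R ≡ Q) ≡ ¬Q) ≡ Q) ∨ (P ∨ Q) = max(0.50, 0.99) = 0.99
¬S ≡ ((((R ≡ Q) ≡ ¬Q) ≡ Q) ∨ (P ∨ Q)) = 1 − |0.52 − 0.99| = 1 − 0.47 = 0.53
R ∨ (¬S ≡ ((((R ≡ Q) ≡ ¬Q) ≡ Q) ∨ (P ∨ Q))) = max(0.80, 0.53) = 0.80
¬(R ∨ (¬S ≡ ((((R ≡ Q) ≡ ¬Q) ≡ Q) ∨ (P ∨ Q)))) = 1 − 0.80 = 0.20
¬¬(R ∨ (¬S ≡ ((((R ≡ Q) ≡ ¬Q) ≡ Q) ∨ (P ∨ Q)))) = 1 − 0.20 = 0.80

0.80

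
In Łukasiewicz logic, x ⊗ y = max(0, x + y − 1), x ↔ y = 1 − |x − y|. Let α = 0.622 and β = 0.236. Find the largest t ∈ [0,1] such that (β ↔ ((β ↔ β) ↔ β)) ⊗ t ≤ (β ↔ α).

0.614

β ↔ β = 1 − |0.236 − 0.236| = 1 − 0.000 = 1.000
(β ↔ β) ↔ β = 1 − |1.000 − 0.236| = 1 − 0.764 = 0.236
β ↔ ((β ↔ β) ↔ β) = 1 − |0.236 − 0.236| = 1 − 0.000 = 1.000
So the left factor is β ↔ ((β ↔ β) ↔ β) = 1.000.
β ↔ α = 1 − |0.236 − 0.622| = 1 − 0.386 = 0.614
So the right-hand bound is β ↔ α = 0.614.
The residuum of the Łukasiewicz t-norm gives the supremum: min(1, 1 − 1.000 + 0.614).
1 − 1.000 + 0.614 = 0.614, so t = min(1, 0.614) = 0.614.
Check: 1.000 ⊗ 0.614 = max(0, 0.614) = 0.614 ≤ 0.614.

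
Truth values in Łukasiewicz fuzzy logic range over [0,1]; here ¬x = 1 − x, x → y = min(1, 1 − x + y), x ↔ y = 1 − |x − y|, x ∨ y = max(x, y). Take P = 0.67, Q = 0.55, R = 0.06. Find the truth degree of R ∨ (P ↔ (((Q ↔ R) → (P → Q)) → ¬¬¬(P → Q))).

0.45

Q ↔ R = 1 − |0.55 − 0.06| = 1 − 0.49 = 0.51
P → Q = min(1, 1 − 0.67 + 0.55) = min(1, 0.88) = 0.88
(Q ↔ R) → (P → Q) = min(1, 1 − 0.51 + 0.88) = min(1, 1.37) = 1.00
¬(P → Q) = 1 − 0.88 = 0.12
¬¬(P → Q) = 1 − 0.12 = 0.88
¬¬¬(P → Q) = 1 − 0.88 = 0.12
((Q ↔ R) → (P → Q)) → ¬¬¬(P → Q) = min(1, 1 − 1.00 + 0.12) = min(1, 0.12) = 0.12
P ↔ (((Q ↔ R) → (P → Q)) → ¬¬¬(P → Q)) = 1 − |0.67 − 0.12| = 1 − 0.55 = 0.45
R ∨ (P ↔ (((Q ↔ R) → (P → Q)) → ¬¬¬(P → Q))) = max(0.06, 0.45) = 0.45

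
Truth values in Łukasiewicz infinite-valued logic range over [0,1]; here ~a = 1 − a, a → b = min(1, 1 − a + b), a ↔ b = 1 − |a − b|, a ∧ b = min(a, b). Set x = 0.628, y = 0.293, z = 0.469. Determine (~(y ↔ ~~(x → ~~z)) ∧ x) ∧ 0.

~z = 1 − 0.469 = 0.531
~~z = 1 − 0.531 = 0.469
x → ~~z = min(1, 1 − 0.628 + 0.469) = min(1, 0.841) = 0.841
~(x → ~~z) = 1 − 0.841 = 0.159
~~(x → ~~z) = 1 − 0.159 = 0.841
y ↔ ~~(x → ~~z) = 1 − |0.293 − 0.841| = 1 − 0.548 = 0.452
~(y ↔ ~~(x → ~~z)) = 1 − 0.452 = 0.548
~(y ↔ ~~(x → ~~z)) ∧ x = min(0.548, 0.628) = 0.548
(~(y ↔ ~~(x → ~~z)) ∧ x) ∧ 0 = min(0.548, 0.000) = 0.000

0.000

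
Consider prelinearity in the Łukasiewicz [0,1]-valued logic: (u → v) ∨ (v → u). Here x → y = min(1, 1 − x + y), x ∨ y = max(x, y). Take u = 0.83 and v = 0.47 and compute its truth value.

u → v = min(1, 1 − 0.83 + 0.47) = min(1, 0.64) = 0.64
v → u = min(1, 1 − 0.47 + 0.83) = min(1, 1.36) = 1.00
(u → v) ∨ (v → u) = max(0.64, 1.00) = 1.00
(As expected: a Ł∞-tautology — holds in every MV-chain.)

1.00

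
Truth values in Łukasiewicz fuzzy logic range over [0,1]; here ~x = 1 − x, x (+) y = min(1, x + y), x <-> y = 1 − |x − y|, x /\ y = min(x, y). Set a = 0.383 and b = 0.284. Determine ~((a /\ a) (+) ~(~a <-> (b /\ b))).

a /\ a = min(0.383, 0.383) = 0.383
~a = 1 − 0.383 = 0.617
b /\ b = min(0.284, 0.284) = 0.284
~a <-> (b /\ b) = 1 − |0.617 − 0.284| = 1 − 0.333 = 0.667
~(~a <-> (b /\ b)) = 1 − 0.667 = 0.333
(a /\ a) (+) ~(~a <-> (b /\ b)) = min(1, 0.383 + 0.333) = min(1, 0.716) = 0.716
~((a /\ a) (+) ~(~a <-> (b /\ b))) = 1 − 0.716 = 0.284

0.284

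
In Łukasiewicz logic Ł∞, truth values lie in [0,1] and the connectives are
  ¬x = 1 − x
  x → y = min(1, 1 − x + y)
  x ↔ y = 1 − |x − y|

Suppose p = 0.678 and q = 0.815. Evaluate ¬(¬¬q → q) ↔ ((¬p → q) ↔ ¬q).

0.815

¬q = 1 − 0.815 = 0.185
¬¬q = 1 − 0.185 = 0.815
¬¬q → q = min(1, 1 − 0.815 + 0.815) = min(1, 1.000) = 1.000
¬(¬¬q → q) = 1 − 1.000 = 0.000
¬p = 1 − 0.678 = 0.322
¬p → q = min(1, 1 − 0.322 + 0.815) = min(1, 1.493) = 1.000
(¬p → q) ↔ ¬q = 1 − |1.000 − 0.185| = 1 − 0.815 = 0.185
¬(¬¬q → q) ↔ ((¬p → q) ↔ ¬q) = 1 − |0.000 − 0.185| = 1 − 0.185 = 0.815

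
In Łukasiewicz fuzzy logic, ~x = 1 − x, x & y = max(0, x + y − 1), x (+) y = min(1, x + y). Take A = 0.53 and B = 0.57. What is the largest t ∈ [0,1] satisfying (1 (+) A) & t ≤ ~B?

1 (+) A = min(1, 1.00 + 0.53) = min(1, 1.53) = 1.00
So the left factor is 1 (+) A = 1.00.
~B = 1 − 0.57 = 0.43
So the right-hand bound is ~B = 0.43.
The residuum of the Łukasiewicz t-norm gives the supremum: min(1, 1 − 1.00 + 0.43).
1 − 1.00 + 0.43 = 0.43, so t = min(1, 0.43) = 0.43.
Check: 1.00 & 0.43 = max(0, 0.43) = 0.43 ≤ 0.43.

0.43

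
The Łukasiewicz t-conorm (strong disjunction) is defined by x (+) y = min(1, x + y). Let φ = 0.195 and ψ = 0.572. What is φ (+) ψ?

0.767

φ (+) ψ = min(1, 0.195 + 0.572) = min(1, 0.767) = 0.767
For comparison, the Gödel t-conorm max(x, y) would give 0.572.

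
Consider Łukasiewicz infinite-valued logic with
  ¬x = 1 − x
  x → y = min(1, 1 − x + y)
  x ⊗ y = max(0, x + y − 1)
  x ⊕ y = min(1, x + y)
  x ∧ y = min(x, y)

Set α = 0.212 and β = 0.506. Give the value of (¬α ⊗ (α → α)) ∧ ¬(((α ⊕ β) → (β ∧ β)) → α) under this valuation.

0.576

¬α = 1 − 0.212 = 0.788
α → α = min(1, 1 − 0.212 + 0.212) = min(1, 1.000) = 1.000
¬α ⊗ (α → α) = max(0, 0.788 + 1.000 − 1) = max(0, 0.788) = 0.788
α ⊕ β = min(1, 0.212 + 0.506) = min(1, 0.718) = 0.718
β ∧ β = min(0.506, 0.506) = 0.506
(α ⊕ β) → (β ∧ β) = min(1, 1 − 0.718 + 0.506) = min(1, 0.788) = 0.788
((α ⊕ β) → (β ∧ β)) → α = min(1, 1 − 0.788 + 0.212) = min(1, 0.424) = 0.424
¬(((α ⊕ β) → (β ∧ β)) → α) = 1 − 0.424 = 0.576
(¬α ⊗ (α → α)) ∧ ¬(((α ⊕ β) → (β ∧ β)) → α) = min(0.788, 0.576) = 0.576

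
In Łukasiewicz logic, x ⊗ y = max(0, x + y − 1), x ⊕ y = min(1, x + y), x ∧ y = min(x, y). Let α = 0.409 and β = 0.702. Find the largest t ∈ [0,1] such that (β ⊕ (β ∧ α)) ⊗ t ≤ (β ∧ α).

0.409

β ∧ α = min(0.702, 0.409) = 0.409
β ⊕ (β ∧ α) = min(1, 0.702 + 0.409) = min(1, 1.111) = 1.000
So the left factor is β ⊕ (β ∧ α) = 1.000.
So the right-hand bound is β ∧ α = 0.409.
The residuum of the Łukasiewicz t-norm gives the supremum: min(1, 1 − 1.000 + 0.409).
1 − 1.000 + 0.409 = 0.409, so t = min(1, 0.409) = 0.409.
Check: 1.000 ⊗ 0.409 = max(0, 0.409) = 0.409 ≤ 0.409.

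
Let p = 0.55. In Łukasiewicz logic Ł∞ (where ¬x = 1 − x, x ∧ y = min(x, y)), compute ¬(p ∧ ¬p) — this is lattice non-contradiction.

¬p = 1 − 0.55 = 0.45
p ∧ ¬p = min(0.55, 0.45) = 0.45
¬(p ∧ ¬p) = 1 − 0.45 = 0.55
(The value 0.55 < 1 shows this instance is not satisfied; not a Ł∞-tautology — its value is 1 − min(a, 1−a).)

0.55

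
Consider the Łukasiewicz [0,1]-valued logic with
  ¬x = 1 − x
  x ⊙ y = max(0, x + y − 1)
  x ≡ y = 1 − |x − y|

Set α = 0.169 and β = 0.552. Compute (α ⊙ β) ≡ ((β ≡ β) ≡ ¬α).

0.169

α ⊙ β = max(0, 0.169 + 0.552 − 1) = max(0, -0.279) = 0.000
β ≡ β = 1 − |0.552 − 0.552| = 1 − 0.000 = 1.000
¬α = 1 − 0.169 = 0.831
(β ≡ β) ≡ ¬α = 1 − |1.000 − 0.831| = 1 − 0.169 = 0.831
(α ⊙ β) ≡ ((β ≡ β) ≡ ¬α) = 1 − |0.000 − 0.831| = 1 − 0.831 = 0.169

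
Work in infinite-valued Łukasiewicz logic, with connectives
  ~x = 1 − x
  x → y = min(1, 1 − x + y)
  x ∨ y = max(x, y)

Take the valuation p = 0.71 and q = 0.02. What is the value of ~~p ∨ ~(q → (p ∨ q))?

~p = 1 − 0.71 = 0.29
~~p = 1 − 0.29 = 0.71
p ∨ q = max(0.71, 0.02) = 0.71
q → (p ∨ q) = min(1, 1 − 0.02 + 0.71) = min(1, 1.69) = 1.00
~(q → (p ∨ q)) = 1 − 1.00 = 0.00
~~p ∨ ~(q → (p ∨ q)) = max(0.71, 0.00) = 0.71

0.71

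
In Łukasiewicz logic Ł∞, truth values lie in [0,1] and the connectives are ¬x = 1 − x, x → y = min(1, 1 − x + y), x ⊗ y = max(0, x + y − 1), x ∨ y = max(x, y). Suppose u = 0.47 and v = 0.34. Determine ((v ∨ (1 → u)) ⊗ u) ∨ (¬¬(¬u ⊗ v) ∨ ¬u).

0.53

1 → u = min(1, 1 − 1.00 + 0.47) = min(1, 0.47) = 0.47
v ∨ (1 → u) = max(0.34, 0.47) = 0.47
(v ∨ (1 → u)) ⊗ u = max(0, 0.47 + 0.47 − 1) = max(0, -0.06) = 0.00
¬u = 1 − 0.47 = 0.53
¬u ⊗ v = max(0, 0.53 + 0.34 − 1) = max(0, -0.13) = 0.00
¬(¬u ⊗ v) = 1 − 0.00 = 1.00
¬¬(¬u ⊗ v) = 1 − 1.00 = 0.00
¬¬(¬u ⊗ v) ∨ ¬u = max(0.00, 0.53) = 0.53
((v ∨ (1 → u)) ⊗ u) ∨ (¬¬(¬u ⊗ v) ∨ ¬u) = max(0.00, 0.53) = 0.53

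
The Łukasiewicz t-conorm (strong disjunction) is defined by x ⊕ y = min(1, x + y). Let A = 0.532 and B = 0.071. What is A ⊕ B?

0.603

A ⊕ B = min(1, 0.532 + 0.071) = min(1, 0.603) = 0.603
For comparison, the Gödel t-conorm max(x, y) would give 0.532.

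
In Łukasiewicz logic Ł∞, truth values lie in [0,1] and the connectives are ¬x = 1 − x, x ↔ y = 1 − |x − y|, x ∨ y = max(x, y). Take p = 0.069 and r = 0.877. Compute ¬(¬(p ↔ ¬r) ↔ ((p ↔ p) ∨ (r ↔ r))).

¬r = 1 − 0.877 = 0.123
p ↔ ¬r = 1 − |0.069 − 0.123| = 1 − 0.054 = 0.946
¬(p ↔ ¬r) = 1 − 0.946 = 0.054
p ↔ p = 1 − |0.069 − 0.069| = 1 − 0.000 = 1.000
r ↔ r = 1 − |0.877 − 0.877| = 1 − 0.000 = 1.000
(p ↔ p) ∨ (r ↔ r) = max(1.000, 1.000) = 1.000
¬(p ↔ ¬r) ↔ ((p ↔ p) ∨ (r ↔ r)) = 1 − |0.054 − 1.000| = 1 − 0.946 = 0.054
¬(¬(p ↔ ¬r) ↔ ((p ↔ p) ∨ (r ↔ r))) = 1 − 0.054 = 0.946

0.946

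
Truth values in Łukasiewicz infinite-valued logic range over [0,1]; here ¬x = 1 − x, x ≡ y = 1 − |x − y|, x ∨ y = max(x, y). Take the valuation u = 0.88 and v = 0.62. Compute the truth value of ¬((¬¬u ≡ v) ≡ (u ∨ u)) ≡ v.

¬u = 1 − 0.88 = 0.12
¬¬u = 1 − 0.12 = 0.88
¬¬u ≡ v = 1 − |0.88 − 0.62| = 1 − 0.26 = 0.74
u ∨ u = max(0.88, 0.88) = 0.88
(¬¬u ≡ v) ≡ (u ∨ u) = 1 − |0.74 − 0.88| = 1 − 0.14 = 0.86
¬((¬¬u ≡ v) ≡ (u ∨ u)) = 1 − 0.86 = 0.14
¬((¬¬u ≡ v) ≡ (u ∨ u)) ≡ v = 1 − |0.14 − 0.62| = 1 − 0.48 = 0.52

0.52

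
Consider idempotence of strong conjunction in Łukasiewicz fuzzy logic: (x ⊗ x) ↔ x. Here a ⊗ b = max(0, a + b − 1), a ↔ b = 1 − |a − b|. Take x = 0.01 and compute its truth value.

x ⊗ x = max(0, 0.01 + 0.01 − 1) = max(0, -0.98) = 0.00
(x ⊗ x) ↔ x = 1 − |0.00 − 0.01| = 1 − 0.01 = 0.99
(The value 0.99 < 1 shows this instance is not satisfied; fails in Ł∞ since a ⊗ a = max(0, 2a−1) ≠ a in general.)

0.99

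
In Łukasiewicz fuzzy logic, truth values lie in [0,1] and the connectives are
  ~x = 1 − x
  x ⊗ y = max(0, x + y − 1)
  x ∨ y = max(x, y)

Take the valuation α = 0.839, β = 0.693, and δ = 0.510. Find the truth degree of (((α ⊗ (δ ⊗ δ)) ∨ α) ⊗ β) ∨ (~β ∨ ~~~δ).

δ ⊗ δ = max(0, 0.510 + 0.510 − 1) = max(0, 0.020) = 0.020
α ⊗ (δ ⊗ δ) = max(0, 0.839 + 0.020 − 1) = max(0, -0.141) = 0.000
(α ⊗ (δ ⊗ δ)) ∨ α = max(0.000, 0.839) = 0.839
((α ⊗ (δ ⊗ δ)) ∨ α) ⊗ β = max(0, 0.839 + 0.693 − 1) = max(0, 0.532) = 0.532
~β = 1 − 0.693 = 0.307
~δ = 1 − 0.510 = 0.490
~~δ = 1 − 0.490 = 0.510
~~~δ = 1 − 0.510 = 0.490
~β ∨ ~~~δ = max(0.307, 0.490) = 0.490
(((α ⊗ (δ ⊗ δ)) ∨ α) ⊗ β) ∨ (~β ∨ ~~~δ) = max(0.532, 0.490) = 0.532

0.532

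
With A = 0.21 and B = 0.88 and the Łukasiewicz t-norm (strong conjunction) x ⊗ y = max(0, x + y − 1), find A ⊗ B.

0.09

A ⊗ B = max(0, 0.21 + 0.88 − 1) = max(0, 0.09) = 0.09
For comparison, the Gödel (minimum) t-norm min(x, y) would give 0.21.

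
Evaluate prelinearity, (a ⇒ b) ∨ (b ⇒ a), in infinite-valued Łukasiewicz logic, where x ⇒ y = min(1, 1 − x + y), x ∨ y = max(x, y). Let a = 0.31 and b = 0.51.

a ⇒ b = min(1, 1 − 0.31 + 0.51) = min(1, 1.20) = 1.00
b ⇒ a = min(1, 1 − 0.51 + 0.31) = min(1, 0.80) = 0.80
(a ⇒ b) ∨ (b ⇒ a) = max(1.00, 0.80) = 1.00
(As expected: a Ł∞-tautology — holds in every MV-chain.)

1.00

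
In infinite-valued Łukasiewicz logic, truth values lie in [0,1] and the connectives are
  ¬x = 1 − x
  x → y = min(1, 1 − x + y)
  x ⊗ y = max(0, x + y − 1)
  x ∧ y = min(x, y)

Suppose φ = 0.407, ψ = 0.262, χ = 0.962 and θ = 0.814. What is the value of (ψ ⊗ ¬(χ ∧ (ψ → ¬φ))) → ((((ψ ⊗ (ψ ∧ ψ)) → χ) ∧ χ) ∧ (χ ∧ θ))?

¬φ = 1 − 0.407 = 0.593
ψ → ¬φ = min(1, 1 − 0.262 + 0.593) = min(1, 1.331) = 1.000
χ ∧ (ψ → ¬φ) = min(0.962, 1.000) = 0.962
¬(χ ∧ (ψ → ¬φ)) = 1 − 0.962 = 0.038
ψ ⊗ ¬(χ ∧ (ψ → ¬φ)) = max(0, 0.262 + 0.038 − 1) = max(0, -0.700) = 0.000
ψ ∧ ψ = min(0.262, 0.262) = 0.262
ψ ⊗ (ψ ∧ ψ) = max(0, 0.262 + 0.262 − 1) = max(0, -0.476) = 0.000
(ψ ⊗ (ψ ∧ ψ)) → χ = min(1, 1 − 0.000 + 0.962) = min(1, 1.962) = 1.000
((ψ ⊗ (ψ ∧ ψ)) → χ) ∧ χ = min(1.000, 0.962) = 0.962
χ ∧ θ = min(0.962, 0.814) = 0.814
(((ψ ⊗ (ψ ∧ ψ)) → χ) ∧ χ) ∧ (χ ∧ θ) = min(0.962, 0.814) = 0.814
(ψ ⊗ ¬(χ ∧ (ψ → ¬φ))) → ((((ψ ⊗ (ψ ∧ ψ)) → χ) ∧ χ) ∧ (χ ∧ θ)) = min(1, 1 − 0.000 + 0.814) = min(1, 1.814) = 1.000

1.000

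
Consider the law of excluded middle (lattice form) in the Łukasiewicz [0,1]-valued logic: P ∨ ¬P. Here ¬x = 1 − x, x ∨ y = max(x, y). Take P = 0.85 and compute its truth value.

0.85

¬P = 1 − 0.85 = 0.15
P ∨ ¬P = max(0.85, 0.15) = 0.85
(The value 0.85 < 1 shows this instance is not satisfied; not a Ł∞-tautology — its value is max(a, 1−a).)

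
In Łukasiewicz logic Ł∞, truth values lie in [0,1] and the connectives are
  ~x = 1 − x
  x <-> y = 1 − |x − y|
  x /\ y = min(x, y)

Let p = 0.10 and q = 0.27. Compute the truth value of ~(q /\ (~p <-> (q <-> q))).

0.73

~p = 1 − 0.10 = 0.90
q <-> q = 1 − |0.27 − 0.27| = 1 − 0.00 = 1.00
~p <-> (q <-> q) = 1 − |0.90 − 1.00| = 1 − 0.10 = 0.90
q /\ (~p <-> (q <-> q)) = min(0.27, 0.90) = 0.27
~(q /\ (~p <-> (q <-> q))) = 1 − 0.27 = 0.73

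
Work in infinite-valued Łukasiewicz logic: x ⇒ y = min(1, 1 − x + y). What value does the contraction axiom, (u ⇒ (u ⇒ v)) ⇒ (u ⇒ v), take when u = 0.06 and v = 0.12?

1.00

u ⇒ v = min(1, 1 − 0.06 + 0.12) = min(1, 1.06) = 1.00
u ⇒ (u ⇒ v) = min(1, 1 − 0.06 + 1.00) = min(1, 1.94) = 1.00
(u ⇒ (u ⇒ v)) ⇒ (u ⇒ v) = min(1, 1 − 1.00 + 1.00) = min(1, 1.00) = 1.00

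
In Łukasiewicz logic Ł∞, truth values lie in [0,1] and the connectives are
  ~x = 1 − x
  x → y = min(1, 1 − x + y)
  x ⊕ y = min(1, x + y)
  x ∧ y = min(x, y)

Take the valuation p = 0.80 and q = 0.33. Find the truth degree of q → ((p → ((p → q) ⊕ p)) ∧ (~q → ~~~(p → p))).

p → q = min(1, 1 − 0.80 + 0.33) = min(1, 0.53) = 0.53
(p → q) ⊕ p = min(1, 0.53 + 0.80) = min(1, 1.33) = 1.00
p → ((p → q) ⊕ p) = min(1, 1 − 0.80 + 1.00) = min(1, 1.20) = 1.00
~q = 1 − 0.33 = 0.67
p → p = min(1, 1 − 0.80 + 0.80) = min(1, 1.00) = 1.00
~(p → p) = 1 − 1.00 = 0.00
~~(p → p) = 1 − 0.00 = 1.00
~~~(p → p) = 1 − 1.00 = 0.00
~q → ~~~(p → p) = min(1, 1 − 0.67 + 0.00) = min(1, 0.33) = 0.33
(p → ((p → q) ⊕ p)) ∧ (~q → ~~~(p → p)) = min(1.00, 0.33) = 0.33
q → ((p → ((p → q) ⊕ p)) ∧ (~q → ~~~(p → p))) = min(1, 1 − 0.33 + 0.33) = min(1, 1.00) = 1.00

1.00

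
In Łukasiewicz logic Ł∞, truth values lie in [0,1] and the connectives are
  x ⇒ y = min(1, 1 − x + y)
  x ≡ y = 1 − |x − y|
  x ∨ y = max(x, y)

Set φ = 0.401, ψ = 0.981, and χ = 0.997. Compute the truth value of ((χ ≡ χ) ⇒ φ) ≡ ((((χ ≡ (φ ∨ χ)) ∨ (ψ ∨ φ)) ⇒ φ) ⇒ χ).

0.401

χ ≡ χ = 1 − |0.997 − 0.997| = 1 − 0.000 = 1.000
(χ ≡ χ) ⇒ φ = min(1, 1 − 1.000 + 0.401) = min(1, 0.401) = 0.401
φ ∨ χ = max(0.401, 0.997) = 0.997
χ ≡ (φ ∨ χ) = 1 − |0.997 − 0.997| = 1 − 0.000 = 1.000
ψ ∨ φ = max(0.981, 0.401) = 0.981
(χ ≡ (φ ∨ χ)) ∨ (ψ ∨ φ) = max(1.000, 0.981) = 1.000
((χ ≡ (φ ∨ χ)) ∨ (ψ ∨ φ)) ⇒ φ = min(1, 1 − 1.000 + 0.401) = min(1, 0.401) = 0.401
(((χ ≡ (φ ∨ χ)) ∨ (ψ ∨ φ)) ⇒ φ) ⇒ χ = min(1, 1 − 0.401 + 0.997) = min(1, 1.596) = 1.000
((χ ≡ χ) ⇒ φ) ≡ ((((χ ≡ (φ ∨ χ)) ∨ (ψ ∨ φ)) ⇒ φ) ⇒ χ) = 1 − |0.401 − 1.000| = 1 − 0.599 = 0.401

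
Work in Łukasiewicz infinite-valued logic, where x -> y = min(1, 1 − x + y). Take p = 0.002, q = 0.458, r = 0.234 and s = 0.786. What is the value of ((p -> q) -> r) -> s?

1.000

p -> q = min(1, 1 − 0.002 + 0.458) = min(1, 1.456) = 1.000
(p -> q) -> r = min(1, 1 − 1.000 + 0.234) = min(1, 0.234) = 0.234
((p -> q) -> r) -> s = min(1, 1 − 0.234 + 0.786) = min(1, 1.552) = 1.000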